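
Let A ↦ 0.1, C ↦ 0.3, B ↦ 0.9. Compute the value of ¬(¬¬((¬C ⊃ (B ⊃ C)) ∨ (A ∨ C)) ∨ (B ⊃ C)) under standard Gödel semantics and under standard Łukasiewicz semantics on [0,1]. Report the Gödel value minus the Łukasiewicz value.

Gödel evaluation:
  ¬C: Gödel ¬ of 0.3 = 0 (operand ≠ 0)
  (B ⊃ C): 0.9 > 0.3, so result = 0.3
  (¬C ⊃ (B ⊃ C)): 0 ≤ 0.3, so result = 1
  (A ∨ C) = max(0.1, 0.3) = 0.3
  ((¬C ⊃ (B ⊃ C)) ∨ (A ∨ C)) = max(1, 0.3) = 1
  ¬((¬C ⊃ (B ⊃ C)) ∨ (A ∨ C)): Gödel ¬ of 1 = 0 (operand ≠ 0)
  ¬¬((¬C ⊃ (B ⊃ C)) ∨ (A ∨ C)): Gödel ¬ of 0 = 1 (operand is 0)
  (B ⊃ C): 0.9 > 0.3, so result = 0.3
  (¬¬((¬C ⊃ (B ⊃ C)) ∨ (A ∨ C)) ∨ (B ⊃ C)) = max(1, 0.3) = 1
  ¬(¬¬((¬C ⊃ (B ⊃ C)) ∨ (A ∨ C)) ∨ (B ⊃ C)): Gödel ¬ of 1 = 0 (operand ≠ 0)
  Gödel value = 0
Łukasiewicz evaluation:
  ¬C: Łukasiewicz ¬ gives 1 − 0.3 = 0.7
  (B ⊃ C): min(1, 1 − 0.9 + 0.3) = 0.4
  (¬C ⊃ (B ⊃ C)): min(1, 1 − 0.7 + 0.4) = 0.7
  (A ∨ C) = max(0.1, 0.3) = 0.3
  ((¬C ⊃ (B ⊃ C)) ∨ (A ∨ C)) = max(0.7, 0.3) = 0.7
  ¬((¬C ⊃ (B ⊃ C)) ∨ (A ∨ C)): Łukasiewicz ¬ gives 1 − 0.7 = 0.3
  ¬¬((¬C ⊃ (B ⊃ C)) ∨ (A ∨ C)): Łukasiewicz ¬ gives 1 − 0.3 = 0.7
  (B ⊃ C): min(1, 1 − 0.9 + 0.3) = 0.4
  (¬¬((¬C ⊃ (B ⊃ C)) ∨ (A ∨ C)) ∨ (B ⊃ C)) = max(0.7, 0.4) = 0.7
  ¬(¬¬((¬C ⊃ (B ⊃ C)) ∨ (A ∨ C)) ∨ (B ⊃ C)): Łukasiewicz ¬ gives 1 − 0.7 = 0.3
  Łukasiewicz value = 0.3
Difference: 0 − 0.3 = -0.30

-0.30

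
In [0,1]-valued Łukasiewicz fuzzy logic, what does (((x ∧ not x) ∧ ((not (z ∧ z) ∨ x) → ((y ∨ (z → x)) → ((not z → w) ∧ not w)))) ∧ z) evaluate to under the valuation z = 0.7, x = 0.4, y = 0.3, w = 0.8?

0.40

not x: Łukasiewicz ¬ gives 1 − 0.4 = 0.6
(x ∧ not x) = min(0.4, 0.6) = 0.4
(z ∧ z) = min(0.7, 0.7) = 0.7
not (z ∧ z): Łukasiewicz ¬ gives 1 − 0.7 = 0.3
(not (z ∧ z) ∨ x) = max(0.3, 0.4) = 0.4
(z → x): min(1, 1 − 0.7 + 0.4) = 0.7
(y ∨ (z → x)) = max(0.3, 0.7) = 0.7
not z: Łukasiewicz ¬ gives 1 − 0.7 = 0.3
(not z → w): min(1, 1 − 0.3 + 0.8) = 1
not w: Łukasiewicz ¬ gives 1 − 0.8 = 0.2
((not z → w) ∧ not w) = min(1, 0.2) = 0.2
((y ∨ (z → x)) → ((not z → w) ∧ not w)): min(1, 1 − 0.7 + 0.2) = 0.5
((not (z ∧ z) ∨ x) → ((y ∨ (z → x)) → ((not z → w) ∧ not w))): min(1, 1 − 0.4 + 0.5) = 1
((x ∧ not x) ∧ ((not (z ∧ z) ∨ x) → ((y ∨ (z → x)) → ((not z → w) ∧ not w)))) = min(0.4, 1) = 0.4
(((x ∧ not x) ∧ ((not (z ∧ z) ∨ x) → ((y ∨ (z → x)) → ((not z → w) ∧ not w)))) ∧ z) = min(0.4, 0.7) = 0.4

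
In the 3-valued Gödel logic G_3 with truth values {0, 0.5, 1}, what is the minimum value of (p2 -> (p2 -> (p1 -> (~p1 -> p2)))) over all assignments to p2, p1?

1.00

Every assignment gives 1. For instance at p2 = 0, p1 = 0:
  ~p1: Gödel ¬ of 0 = 1 (operand is 0)
  (~p1 -> p2): 1 > 0, so result = 0
  (p1 -> (~p1 -> p2)): 0 ≤ 0, so result = 1
  (p2 -> (p1 -> (~p1 -> p2))): 0 ≤ 1, so result = 1
  (p2 -> (p2 -> (p1 -> (~p1 -> p2)))): 0 ≤ 1, so result = 1
All 9 assignments give value 1 — the formula is a G_3-tautology.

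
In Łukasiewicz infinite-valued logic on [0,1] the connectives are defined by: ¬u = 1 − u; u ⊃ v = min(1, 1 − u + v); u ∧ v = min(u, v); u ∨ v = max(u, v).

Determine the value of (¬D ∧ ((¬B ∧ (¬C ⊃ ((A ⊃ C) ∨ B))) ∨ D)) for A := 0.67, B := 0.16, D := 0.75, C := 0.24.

¬D: Łukasiewicz ¬ gives 1 − 0.75 = 0.25
¬B: Łukasiewicz ¬ gives 1 − 0.16 = 0.84
¬C: Łukasiewicz ¬ gives 1 − 0.24 = 0.76
(A ⊃ C): min(1, 1 − 0.67 + 0.24) = 0.57
((A ⊃ C) ∨ B) = max(0.57, 0.16) = 0.57
(¬C ⊃ ((A ⊃ C) ∨ B)): min(1, 1 − 0.76 + 0.57) = 0.81
(¬B ∧ (¬C ⊃ ((A ⊃ C) ∨ B))) = min(0.84, 0.81) = 0.81
((¬B ∧ (¬C ⊃ ((A ⊃ C) ∨ B))) ∨ D) = max(0.81, 0.75) = 0.81
(¬D ∧ ((¬B ∧ (¬C ⊃ ((A ⊃ C) ∨ B))) ∨ D)) = min(0.25, 0.81) = 0.25

0.25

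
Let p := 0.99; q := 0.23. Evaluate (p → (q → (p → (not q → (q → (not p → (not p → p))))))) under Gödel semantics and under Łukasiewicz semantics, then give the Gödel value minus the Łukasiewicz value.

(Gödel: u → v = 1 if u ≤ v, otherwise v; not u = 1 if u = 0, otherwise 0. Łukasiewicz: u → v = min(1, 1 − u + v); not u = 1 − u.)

Gödel evaluation:
  not q: Gödel ¬ of 0.23 = 0 (operand ≠ 0)
  not p: Gödel ¬ of 0.99 = 0 (operand ≠ 0)
  not p: Gödel ¬ of 0.99 = 0 (operand ≠ 0)
  (not p → p): 0 ≤ 0.99, so result = 1
  (not p → (not p → p)): 0 ≤ 1, so result = 1
  (q → (not p → (not p → p))): 0.23 ≤ 1, so result = 1
  (not q → (q → (not p → (not p → p)))): 0 ≤ 1, so result = 1
  (p → (not q → (q → (not p → (not p → p))))): 0.99 ≤ 1, so result = 1
  (q → (p → (not q → (q → (not p → (not p → p)))))): 0.23 ≤ 1, so result = 1
  (p → (q → (p → (not q → (q → (not p → (not p → p))))))): 0.99 ≤ 1, so result = 1
  Gödel value = 1
Łukasiewicz evaluation:
  not q: Łukasiewicz ¬ gives 1 − 0.23 = 0.77
  not p: Łukasiewicz ¬ gives 1 − 0.99 = 0.01
  not p: Łukasiewicz ¬ gives 1 − 0.99 = 0.01
  (not p → p): min(1, 1 − 0.01 + 0.99) = 1
  (not p → (not p → p)): min(1, 1 − 0.01 + 1) = 1
  (q → (not p → (not p → p))): min(1, 1 − 0.23 + 1) = 1
  (not q → (q → (not p → (not p → p)))): min(1, 1 − 0.77 + 1) = 1
  (p → (not q → (q → (not p → (not p → p))))): min(1, 1 − 0.99 + 1) = 1
  (q → (p → (not q → (q → (not p → (not p → p)))))): min(1, 1 − 0.23 + 1) = 1
  (p → (q → (p → (not q → (q → (not p → (not p → p))))))): min(1, 1 − 0.99 + 1) = 1
  Łukasiewicz value = 1
Difference: 1 − 1 = 0.00

0.00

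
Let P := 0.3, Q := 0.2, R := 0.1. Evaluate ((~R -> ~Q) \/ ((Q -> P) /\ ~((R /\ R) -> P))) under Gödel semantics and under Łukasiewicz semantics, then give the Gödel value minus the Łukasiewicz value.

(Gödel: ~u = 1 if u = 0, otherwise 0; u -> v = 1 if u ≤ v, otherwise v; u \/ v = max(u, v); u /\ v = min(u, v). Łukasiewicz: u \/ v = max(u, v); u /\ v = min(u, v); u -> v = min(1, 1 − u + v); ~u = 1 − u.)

0.10

Gödel evaluation:
  ~R: Gödel ¬ of 0.1 = 0 (operand ≠ 0)
  ~Q: Gödel ¬ of 0.2 = 0 (operand ≠ 0)
  (~R -> ~Q): 0 ≤ 0, so result = 1
  (Q -> P): 0.2 ≤ 0.3, so result = 1
  (R /\ R) = min(0.1, 0.1) = 0.1
  ((R /\ R) -> P): 0.1 ≤ 0.3, so result = 1
  ~((R /\ R) -> P): Gödel ¬ of 1 = 0 (operand ≠ 0)
  ((Q -> P) /\ ~((R /\ R) -> P)) = min(1, 0) = 0
  ((~R -> ~Q) \/ ((Q -> P) /\ ~((R /\ R) -> P))) = max(1, 0) = 1
  Gödel value = 1
Łukasiewicz evaluation:
  ~R: Łukasiewicz ¬ gives 1 − 0.1 = 0.9
  ~Q: Łukasiewicz ¬ gives 1 − 0.2 = 0.8
  (~R -> ~Q): min(1, 1 − 0.9 + 0.8) = 0.9
  (Q -> P): min(1, 1 − 0.2 + 0.3) = 1
  (R /\ R) = min(0.1, 0.1) = 0.1
  ((R /\ R) -> P): min(1, 1 − 0.1 + 0.3) = 1
  ~((R /\ R) -> P): Łukasiewicz ¬ gives 1 − 1 = 0
  ((Q -> P) /\ ~((R /\ R) -> P)) = min(1, 0) = 0
  ((~R -> ~Q) \/ ((Q -> P) /\ ~((R /\ R) -> P))) = max(0.9, 0) = 0.9
  Łukasiewicz value = 0.9
Difference: 1 − 0.9 = 0.10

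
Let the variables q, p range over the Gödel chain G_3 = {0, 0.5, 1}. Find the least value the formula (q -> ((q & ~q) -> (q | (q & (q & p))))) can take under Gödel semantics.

1.00

Every assignment gives 1. For instance at q = 0, p = 0:
  ~q: Gödel ¬ of 0 = 1 (operand is 0)
  (q & ~q) = min(0, 1) = 0
  (q & p) = min(0, 0) = 0
  (q & (q & p)) = min(0, 0) = 0
  (q | (q & (q & p))) = max(0, 0) = 0
  ((q & ~q) -> (q | (q & (q & p)))): 0 ≤ 0, so result = 1
  (q -> ((q & ~q) -> (q | (q & (q & p))))): 0 ≤ 1, so result = 1
All 9 assignments give value 1 — the formula is a G_3-tautology.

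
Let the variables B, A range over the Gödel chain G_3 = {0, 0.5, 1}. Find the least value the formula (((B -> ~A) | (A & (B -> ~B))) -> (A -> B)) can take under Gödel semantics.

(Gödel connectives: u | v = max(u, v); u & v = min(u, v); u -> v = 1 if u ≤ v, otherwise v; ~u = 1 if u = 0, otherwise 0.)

0.00

The minimum is attained at B = 0, A = 0.5:
  ~A: Gödel ¬ of 0.5 = 0 (operand ≠ 0)
  (B -> ~A): 0 ≤ 0, so result = 1
  ~B: Gödel ¬ of 0 = 1 (operand is 0)
  (B -> ~B): 0 ≤ 1, so result = 1
  (A & (B -> ~B)) = min(0.5, 1) = 0.5
  ((B -> ~A) | (A & (B -> ~B))) = max(1, 0.5) = 1
  (A -> B): 0.5 > 0, so result = 0
  (((B -> ~A) | (A & (B -> ~B))) -> (A -> B)): 1 > 0, so result = 0
Checking all 9 assignments confirms none give a value below 0.00.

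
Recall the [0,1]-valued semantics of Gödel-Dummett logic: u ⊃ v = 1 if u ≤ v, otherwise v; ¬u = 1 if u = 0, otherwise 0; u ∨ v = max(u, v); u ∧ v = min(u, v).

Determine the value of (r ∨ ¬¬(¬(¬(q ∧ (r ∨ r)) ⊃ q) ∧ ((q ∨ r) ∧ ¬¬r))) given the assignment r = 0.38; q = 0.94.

(r ∨ r) = max(0.38, 0.38) = 0.38
(q ∧ (r ∨ r)) = min(0.94, 0.38) = 0.38
¬(q ∧ (r ∨ r)): Gödel ¬ of 0.38 = 0 (operand ≠ 0)
(¬(q ∧ (r ∨ r)) ⊃ q): 0 ≤ 0.94, so result = 1
¬(¬(q ∧ (r ∨ r)) ⊃ q): Gödel ¬ of 1 = 0 (operand ≠ 0)
(q ∨ r) = max(0.94, 0.38) = 0.94
¬r: Gödel ¬ of 0.38 = 0 (operand ≠ 0)
¬¬r: Gödel ¬ of 0 = 1 (operand is 0)
((q ∨ r) ∧ ¬¬r) = min(0.94, 1) = 0.94
(¬(¬(q ∧ (r ∨ r)) ⊃ q) ∧ ((q ∨ r) ∧ ¬¬r)) = min(0, 0.94) = 0
¬(¬(¬(q ∧ (r ∨ r)) ⊃ q) ∧ ((q ∨ r) ∧ ¬¬r)): Gödel ¬ of 0 = 1 (operand is 0)
¬¬(¬(¬(q ∧ (r ∨ r)) ⊃ q) ∧ ((q ∨ r) ∧ ¬¬r)): Gödel ¬ of 1 = 0 (operand ≠ 0)
(r ∨ ¬¬(¬(¬(q ∧ (r ∨ r)) ⊃ q) ∧ ((q ∨ r) ∧ ¬¬r))) = max(0.38, 0) = 0.38

0.38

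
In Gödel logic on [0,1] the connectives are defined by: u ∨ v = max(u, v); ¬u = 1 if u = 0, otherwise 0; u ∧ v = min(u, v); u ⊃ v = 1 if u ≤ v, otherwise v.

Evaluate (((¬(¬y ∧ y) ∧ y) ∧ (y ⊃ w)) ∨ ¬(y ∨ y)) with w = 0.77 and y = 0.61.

0.61

¬y: Gödel ¬ of 0.61 = 0 (operand ≠ 0)
(¬y ∧ y) = min(0, 0.61) = 0
¬(¬y ∧ y): Gödel ¬ of 0 = 1 (operand is 0)
(¬(¬y ∧ y) ∧ y) = min(1, 0.61) = 0.61
(y ⊃ w): 0.61 ≤ 0.77, so result = 1
((¬(¬y ∧ y) ∧ y) ∧ (y ⊃ w)) = min(0.61, 1) = 0.61
(y ∨ y) = max(0.61, 0.61) = 0.61
¬(y ∨ y): Gödel ¬ of 0.61 = 0 (operand ≠ 0)
(((¬(¬y ∧ y) ∧ y) ∧ (y ⊃ w)) ∨ ¬(y ∨ y)) = max(0.61, 0) = 0.61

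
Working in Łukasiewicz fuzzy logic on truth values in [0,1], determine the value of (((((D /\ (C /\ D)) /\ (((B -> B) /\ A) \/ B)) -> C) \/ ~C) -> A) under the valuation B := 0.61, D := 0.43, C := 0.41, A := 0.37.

(C /\ D) = min(0.41, 0.43) = 0.41
(D /\ (C /\ D)) = min(0.43, 0.41) = 0.41
(B -> B): min(1, 1 − 0.61 + 0.61) = 1
((B -> B) /\ A) = min(1, 0.37) = 0.37
(((B -> B) /\ A) \/ B) = max(0.37, 0.61) = 0.61
((D /\ (C /\ D)) /\ (((B -> B) /\ A) \/ B)) = min(0.41, 0.61) = 0.41
(((D /\ (C /\ D)) /\ (((B -> B) /\ A) \/ B)) -> C): min(1, 1 − 0.41 + 0.41) = 1
~C: Łukasiewicz ¬ gives 1 − 0.41 = 0.59
((((D /\ (C /\ D)) /\ (((B -> B) /\ A) \/ B)) -> C) \/ ~C) = max(1, 0.59) = 1
(((((D /\ (C /\ D)) /\ (((B -> B) /\ A) \/ B)) -> C) \/ ~C) -> A): min(1, 1 − 1 + 0.37) = 0.37

0.37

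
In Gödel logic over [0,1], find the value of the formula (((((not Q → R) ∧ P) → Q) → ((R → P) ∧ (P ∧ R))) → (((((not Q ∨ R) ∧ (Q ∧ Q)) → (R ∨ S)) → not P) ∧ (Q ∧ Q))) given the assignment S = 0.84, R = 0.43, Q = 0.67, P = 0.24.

0.00

not Q: Gödel ¬ of 0.67 = 0 (operand ≠ 0)
(not Q → R): 0 ≤ 0.43, so result = 1
((not Q → R) ∧ P) = min(1, 0.24) = 0.24
(((not Q → R) ∧ P) → Q): 0.24 ≤ 0.67, so result = 1
(R → P): 0.43 > 0.24, so result = 0.24
(P ∧ R) = min(0.24, 0.43) = 0.24
((R → P) ∧ (P ∧ R)) = min(0.24, 0.24) = 0.24
((((not Q → R) ∧ P) → Q) → ((R → P) ∧ (P ∧ R))): 1 > 0.24, so result = 0.24
not Q: Gödel ¬ of 0.67 = 0 (operand ≠ 0)
(not Q ∨ R) = max(0, 0.43) = 0.43
(Q ∧ Q) = min(0.67, 0.67) = 0.67
((not Q ∨ R) ∧ (Q ∧ Q)) = min(0.43, 0.67) = 0.43
(R ∨ S) = max(0.43, 0.84) = 0.84
(((not Q ∨ R) ∧ (Q ∧ Q)) → (R ∨ S)): 0.43 ≤ 0.84, so result = 1
not P: Gödel ¬ of 0.24 = 0 (operand ≠ 0)
((((not Q ∨ R) ∧ (Q ∧ Q)) → (R ∨ S)) → not P): 1 > 0, so result = 0
(Q ∧ Q) = min(0.67, 0.67) = 0.67
(((((not Q ∨ R) ∧ (Q ∧ Q)) → (R ∨ S)) → not P) ∧ (Q ∧ Q)) = min(0, 0.67) = 0
(((((not Q → R) ∧ P) → Q) → ((R → P) ∧ (P ∧ R))) → (((((not Q ∨ R) ∧ (Q ∧ Q)) → (R ∨ S)) → not P) ∧ (Q ∧ Q))): 0.24 > 0, so result = 0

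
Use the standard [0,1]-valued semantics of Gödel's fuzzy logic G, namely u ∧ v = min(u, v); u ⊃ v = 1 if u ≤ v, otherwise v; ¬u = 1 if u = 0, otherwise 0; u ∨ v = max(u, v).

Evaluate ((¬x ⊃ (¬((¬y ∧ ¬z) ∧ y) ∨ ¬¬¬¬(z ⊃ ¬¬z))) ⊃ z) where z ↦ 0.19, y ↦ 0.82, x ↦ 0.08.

0.19

¬x: Gödel ¬ of 0.08 = 0 (operand ≠ 0)
¬y: Gödel ¬ of 0.82 = 0 (operand ≠ 0)
¬z: Gödel ¬ of 0.19 = 0 (operand ≠ 0)
(¬y ∧ ¬z) = min(0, 0) = 0
((¬y ∧ ¬z) ∧ y) = min(0, 0.82) = 0
¬((¬y ∧ ¬z) ∧ y): Gödel ¬ of 0 = 1 (operand is 0)
¬z: Gödel ¬ of 0.19 = 0 (operand ≠ 0)
¬¬z: Gödel ¬ of 0 = 1 (operand is 0)
(z ⊃ ¬¬z): 0.19 ≤ 1, so result = 1
¬(z ⊃ ¬¬z): Gödel ¬ of 1 = 0 (operand ≠ 0)
¬¬(z ⊃ ¬¬z): Gödel ¬ of 0 = 1 (operand is 0)
¬¬¬(z ⊃ ¬¬z): Gödel ¬ of 1 = 0 (operand ≠ 0)
¬¬¬¬(z ⊃ ¬¬z): Gödel ¬ of 0 = 1 (operand is 0)
(¬((¬y ∧ ¬z) ∧ y) ∨ ¬¬¬¬(z ⊃ ¬¬z)) = max(1, 1) = 1
(¬x ⊃ (¬((¬y ∧ ¬z) ∧ y) ∨ ¬¬¬¬(z ⊃ ¬¬z))): 0 ≤ 1, so result = 1
((¬x ⊃ (¬((¬y ∧ ¬z) ∧ y) ∨ ¬¬¬¬(z ⊃ ¬¬z))) ⊃ z): 1 > 0.19, so result = 0.19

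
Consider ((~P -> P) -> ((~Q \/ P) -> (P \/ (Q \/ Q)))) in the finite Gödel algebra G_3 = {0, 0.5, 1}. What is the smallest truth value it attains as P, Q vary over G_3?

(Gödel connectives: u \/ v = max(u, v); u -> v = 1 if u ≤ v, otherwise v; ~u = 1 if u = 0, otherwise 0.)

The minimum is attained at P = 0.5, Q = 0:
  ~P: Gödel ¬ of 0.5 = 0 (operand ≠ 0)
  (~P -> P): 0 ≤ 0.5, so result = 1
  ~Q: Gödel ¬ of 0 = 1 (operand is 0)
  (~Q \/ P) = max(1, 0.5) = 1
  (Q \/ Q) = max(0, 0) = 0
  (P \/ (Q \/ Q)) = max(0.5, 0) = 0.5
  ((~Q \/ P) -> (P \/ (Q \/ Q))): 1 > 0.5, so result = 0.5
  ((~P -> P) -> ((~Q \/ P) -> (P \/ (Q \/ Q)))): 1 > 0.5, so result = 0.5
Checking all 9 assignments confirms none give a value below 0.50.

0.50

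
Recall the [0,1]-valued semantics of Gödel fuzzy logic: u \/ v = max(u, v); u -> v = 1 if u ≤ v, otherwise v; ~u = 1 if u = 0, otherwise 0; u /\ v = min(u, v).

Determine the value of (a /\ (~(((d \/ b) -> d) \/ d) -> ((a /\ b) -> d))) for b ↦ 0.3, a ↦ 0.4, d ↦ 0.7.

0.40

(d \/ b) = max(0.7, 0.3) = 0.7
((d \/ b) -> d): 0.7 ≤ 0.7, so result = 1
(((d \/ b) -> d) \/ d) = max(1, 0.7) = 1
~(((d \/ b) -> d) \/ d): Gödel ¬ of 1 = 0 (operand ≠ 0)
(a /\ b) = min(0.4, 0.3) = 0.3
((a /\ b) -> d): 0.3 ≤ 0.7, so result = 1
(~(((d \/ b) -> d) \/ d) -> ((a /\ b) -> d)): 0 ≤ 1, so result = 1
(a /\ (~(((d \/ b) -> d) \/ d) -> ((a /\ b) -> d))) = min(0.4, 1) = 0.4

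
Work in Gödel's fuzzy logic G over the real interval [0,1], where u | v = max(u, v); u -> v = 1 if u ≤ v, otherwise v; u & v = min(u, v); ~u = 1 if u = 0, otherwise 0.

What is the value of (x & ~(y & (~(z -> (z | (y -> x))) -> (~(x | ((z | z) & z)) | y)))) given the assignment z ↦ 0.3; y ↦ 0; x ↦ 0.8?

0.80

(y -> x): 0 ≤ 0.8, so result = 1
(z | (y -> x)) = max(0.3, 1) = 1
(z -> (z | (y -> x))): 0.3 ≤ 1, so result = 1
~(z -> (z | (y -> x))): Gödel ¬ of 1 = 0 (operand ≠ 0)
(z | z) = max(0.3, 0.3) = 0.3
((z | z) & z) = min(0.3, 0.3) = 0.3
(x | ((z | z) & z)) = max(0.8, 0.3) = 0.8
~(x | ((z | z) & z)): Gödel ¬ of 0.8 = 0 (operand ≠ 0)
(~(x | ((z | z) & z)) | y) = max(0, 0) = 0
(~(z -> (z | (y -> x))) -> (~(x | ((z | z) & z)) | y)): 0 ≤ 0, so result = 1
(y & (~(z -> (z | (y -> x))) -> (~(x | ((z | z) & z)) | y))) = min(0, 1) = 0
~(y & (~(z -> (z | (y -> x))) -> (~(x | ((z | z) & z)) | y))): Gödel ¬ of 0 = 1 (operand is 0)
(x & ~(y & (~(z -> (z | (y -> x))) -> (~(x | ((z | z) & z)) | y)))) = min(0.8, 1) = 0.8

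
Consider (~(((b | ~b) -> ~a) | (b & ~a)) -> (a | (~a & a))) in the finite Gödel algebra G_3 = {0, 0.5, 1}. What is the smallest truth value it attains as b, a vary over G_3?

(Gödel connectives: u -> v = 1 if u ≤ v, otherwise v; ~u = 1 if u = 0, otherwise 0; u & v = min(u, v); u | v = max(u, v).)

0.50

The minimum is attained at b = 0, a = 0.5:
  ~b: Gödel ¬ of 0 = 1 (operand is 0)
  (b | ~b) = max(0, 1) = 1
  ~a: Gödel ¬ of 0.5 = 0 (operand ≠ 0)
  ((b | ~b) -> ~a): 1 > 0, so result = 0
  ~a: Gödel ¬ of 0.5 = 0 (operand ≠ 0)
  (b & ~a) = min(0, 0) = 0
  (((b | ~b) -> ~a) | (b & ~a)) = max(0, 0) = 0
  ~(((b | ~b) -> ~a) | (b & ~a)): Gödel ¬ of 0 = 1 (operand is 0)
  ~a: Gödel ¬ of 0.5 = 0 (operand ≠ 0)
  (~a & a) = min(0, 0.5) = 0
  (a | (~a & a)) = max(0.5, 0) = 0.5
  (~(((b | ~b) -> ~a) | (b & ~a)) -> (a | (~a & a))): 1 > 0.5, so result = 0.5
Checking all 9 assignments confirms none give a value below 0.50.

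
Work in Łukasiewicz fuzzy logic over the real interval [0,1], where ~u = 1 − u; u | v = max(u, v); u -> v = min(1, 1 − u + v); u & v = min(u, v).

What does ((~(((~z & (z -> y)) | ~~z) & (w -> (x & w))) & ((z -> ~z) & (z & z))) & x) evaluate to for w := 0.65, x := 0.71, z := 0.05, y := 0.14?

0.05

~z: Łukasiewicz ¬ gives 1 − 0.05 = 0.95
(z -> y): min(1, 1 − 0.05 + 0.14) = 1
(~z & (z -> y)) = min(0.95, 1) = 0.95
~z: Łukasiewicz ¬ gives 1 − 0.05 = 0.95
~~z: Łukasiewicz ¬ gives 1 − 0.95 = 0.05
((~z & (z -> y)) | ~~z) = max(0.95, 0.05) = 0.95
(x & w) = min(0.71, 0.65) = 0.65
(w -> (x & w)): min(1, 1 − 0.65 + 0.65) = 1
(((~z & (z -> y)) | ~~z) & (w -> (x & w))) = min(0.95, 1) = 0.95
~(((~z & (z -> y)) | ~~z) & (w -> (x & w))): Łukasiewicz ¬ gives 1 − 0.95 = 0.05
~z: Łukasiewicz ¬ gives 1 − 0.05 = 0.95
(z -> ~z): min(1, 1 − 0.05 + 0.95) = 1
(z & z) = min(0.05, 0.05) = 0.05
((z -> ~z) & (z & z)) = min(1, 0.05) = 0.05
(~(((~z & (z -> y)) | ~~z) & (w -> (x & w))) & ((z -> ~z) & (z & z))) = min(0.05, 0.05) = 0.05
((~(((~z & (z -> y)) | ~~z) & (w -> (x & w))) & ((z -> ~z) & (z & z))) & x) = min(0.05, 0.71) = 0.05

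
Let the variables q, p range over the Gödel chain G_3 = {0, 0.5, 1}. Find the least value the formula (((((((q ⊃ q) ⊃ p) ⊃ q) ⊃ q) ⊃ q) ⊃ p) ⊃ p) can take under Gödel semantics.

The minimum is attained at q = 0, p = 0.5:
  (q ⊃ q): 0 ≤ 0, so result = 1
  ((q ⊃ q) ⊃ p): 1 > 0.5, so result = 0.5
  (((q ⊃ q) ⊃ p) ⊃ q): 0.5 > 0, so result = 0
  ((((q ⊃ q) ⊃ p) ⊃ q) ⊃ q): 0 ≤ 0, so result = 1
  (((((q ⊃ q) ⊃ p) ⊃ q) ⊃ q) ⊃ q): 1 > 0, so result = 0
  ((((((q ⊃ q) ⊃ p) ⊃ q) ⊃ q) ⊃ q) ⊃ p): 0 ≤ 0.5, so result = 1
  (((((((q ⊃ q) ⊃ p) ⊃ q) ⊃ q) ⊃ q) ⊃ p) ⊃ p): 1 > 0.5, so result = 0.5
Checking all 9 assignments confirms none give a value below 0.50.

0.50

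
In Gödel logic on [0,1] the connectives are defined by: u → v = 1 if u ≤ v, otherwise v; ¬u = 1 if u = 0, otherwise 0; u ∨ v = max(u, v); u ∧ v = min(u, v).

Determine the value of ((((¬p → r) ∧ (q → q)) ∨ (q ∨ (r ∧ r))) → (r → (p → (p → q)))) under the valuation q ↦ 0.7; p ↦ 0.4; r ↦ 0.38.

1.00

¬p: Gödel ¬ of 0.4 = 0 (operand ≠ 0)
(¬p → r): 0 ≤ 0.38, so result = 1
(q → q): 0.7 ≤ 0.7, so result = 1
((¬p → r) ∧ (q → q)) = min(1, 1) = 1
(r ∧ r) = min(0.38, 0.38) = 0.38
(q ∨ (r ∧ r)) = max(0.7, 0.38) = 0.7
(((¬p → r) ∧ (q → q)) ∨ (q ∨ (r ∧ r))) = max(1, 0.7) = 1
(p → q): 0.4 ≤ 0.7, so result = 1
(p → (p → q)): 0.4 ≤ 1, so result = 1
(r → (p → (p → q))): 0.38 ≤ 1, so result = 1
((((¬p → r) ∧ (q → q)) ∨ (q ∨ (r ∧ r))) → (r → (p → (p → q)))): 1 ≤ 1, so result = 1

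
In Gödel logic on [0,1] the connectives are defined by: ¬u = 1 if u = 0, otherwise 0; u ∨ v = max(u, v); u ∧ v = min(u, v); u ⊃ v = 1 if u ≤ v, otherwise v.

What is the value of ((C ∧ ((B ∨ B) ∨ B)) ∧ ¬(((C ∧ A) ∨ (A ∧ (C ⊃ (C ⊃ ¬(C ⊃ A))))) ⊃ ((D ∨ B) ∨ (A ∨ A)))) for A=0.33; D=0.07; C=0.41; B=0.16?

(B ∨ B) = max(0.16, 0.16) = 0.16
((B ∨ B) ∨ B) = max(0.16, 0.16) = 0.16
(C ∧ ((B ∨ B) ∨ B)) = min(0.41, 0.16) = 0.16
(C ∧ A) = min(0.41, 0.33) = 0.33
(C ⊃ A): 0.41 > 0.33, so result = 0.33
¬(C ⊃ A): Gödel ¬ of 0.33 = 0 (operand ≠ 0)
(C ⊃ ¬(C ⊃ A)): 0.41 > 0, so result = 0
(C ⊃ (C ⊃ ¬(C ⊃ A))): 0.41 > 0, so result = 0
(A ∧ (C ⊃ (C ⊃ ¬(C ⊃ A)))) = min(0.33, 0) = 0
((C ∧ A) ∨ (A ∧ (C ⊃ (C ⊃ ¬(C ⊃ A))))) = max(0.33, 0) = 0.33
(D ∨ B) = max(0.07, 0.16) = 0.16
(A ∨ A) = max(0.33, 0.33) = 0.33
((D ∨ B) ∨ (A ∨ A)) = max(0.16, 0.33) = 0.33
(((C ∧ A) ∨ (A ∧ (C ⊃ (C ⊃ ¬(C ⊃ A))))) ⊃ ((D ∨ B) ∨ (A ∨ A))): 0.33 ≤ 0.33, so result = 1
¬(((C ∧ A) ∨ (A ∧ (C ⊃ (C ⊃ ¬(C ⊃ A))))) ⊃ ((D ∨ B) ∨ (A ∨ A))): Gödel ¬ of 1 = 0 (operand ≠ 0)
((C ∧ ((B ∨ B) ∨ B)) ∧ ¬(((C ∧ A) ∨ (A ∧ (C ⊃ (C ⊃ ¬(C ⊃ A))))) ⊃ ((D ∨ B) ∨ (A ∨ A)))) = min(0.16, 0) = 0

0.00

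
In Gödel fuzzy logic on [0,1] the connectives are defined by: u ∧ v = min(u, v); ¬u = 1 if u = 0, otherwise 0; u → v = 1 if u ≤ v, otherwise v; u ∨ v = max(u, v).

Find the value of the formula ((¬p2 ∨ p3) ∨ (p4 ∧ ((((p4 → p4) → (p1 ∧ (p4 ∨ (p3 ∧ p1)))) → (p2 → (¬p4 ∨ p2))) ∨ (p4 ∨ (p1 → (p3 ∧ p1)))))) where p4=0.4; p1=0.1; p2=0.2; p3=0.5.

0.50

¬p2: Gödel ¬ of 0.2 = 0 (operand ≠ 0)
(¬p2 ∨ p3) = max(0, 0.5) = 0.5
(p4 → p4): 0.4 ≤ 0.4, so result = 1
(p3 ∧ p1) = min(0.5, 0.1) = 0.1
(p4 ∨ (p3 ∧ p1)) = max(0.4, 0.1) = 0.4
(p1 ∧ (p4 ∨ (p3 ∧ p1))) = min(0.1, 0.4) = 0.1
((p4 → p4) → (p1 ∧ (p4 ∨ (p3 ∧ p1)))): 1 > 0.1, so result = 0.1
¬p4: Gödel ¬ of 0.4 = 0 (operand ≠ 0)
(¬p4 ∨ p2) = max(0, 0.2) = 0.2
(p2 → (¬p4 ∨ p2)): 0.2 ≤ 0.2, so result = 1
(((p4 → p4) → (p1 ∧ (p4 ∨ (p3 ∧ p1)))) → (p2 → (¬p4 ∨ p2))): 0.1 ≤ 1, so result = 1
(p3 ∧ p1) = min(0.5, 0.1) = 0.1
(p1 → (p3 ∧ p1)): 0.1 ≤ 0.1, so result = 1
(p4 ∨ (p1 → (p3 ∧ p1))) = max(0.4, 1) = 1
((((p4 → p4) → (p1 ∧ (p4 ∨ (p3 ∧ p1)))) → (p2 → (¬p4 ∨ p2))) ∨ (p4 ∨ (p1 → (p3 ∧ p1)))) = max(1, 1) = 1
(p4 ∧ ((((p4 → p4) → (p1 ∧ (p4 ∨ (p3 ∧ p1)))) → (p2 → (¬p4 ∨ p2))) ∨ (p4 ∨ (p1 → (p3 ∧ p1))))) = min(0.4, 1) = 0.4
((¬p2 ∨ p3) ∨ (p4 ∧ ((((p4 → p4) → (p1 ∧ (p4 ∨ (p3 ∧ p1)))) → (p2 → (¬p4 ∨ p2))) ∨ (p4 ∨ (p1 → (p3 ∧ p1)))))) = max(0.5, 0.4) = 0.5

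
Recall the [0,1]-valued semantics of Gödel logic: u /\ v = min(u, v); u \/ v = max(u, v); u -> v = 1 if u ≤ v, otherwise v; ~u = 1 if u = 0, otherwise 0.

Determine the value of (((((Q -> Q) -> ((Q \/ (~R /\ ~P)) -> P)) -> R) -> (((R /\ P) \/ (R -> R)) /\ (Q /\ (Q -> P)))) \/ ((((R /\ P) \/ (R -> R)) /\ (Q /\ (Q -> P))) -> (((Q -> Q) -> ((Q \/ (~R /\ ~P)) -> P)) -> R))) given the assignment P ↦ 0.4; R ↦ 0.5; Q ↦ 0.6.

1.00

(Q -> Q): 0.6 ≤ 0.6, so result = 1
~R: Gödel ¬ of 0.5 = 0 (operand ≠ 0)
~P: Gödel ¬ of 0.4 = 0 (operand ≠ 0)
(~R /\ ~P) = min(0, 0) = 0
(Q \/ (~R /\ ~P)) = max(0.6, 0) = 0.6
((Q \/ (~R /\ ~P)) -> P): 0.6 > 0.4, so result = 0.4
((Q -> Q) -> ((Q \/ (~R /\ ~P)) -> P)): 1 > 0.4, so result = 0.4
(((Q -> Q) -> ((Q \/ (~R /\ ~P)) -> P)) -> R): 0.4 ≤ 0.5, so result = 1
(R /\ P) = min(0.5, 0.4) = 0.4
(R -> R): 0.5 ≤ 0.5, so result = 1
((R /\ P) \/ (R -> R)) = max(0.4, 1) = 1
(Q -> P): 0.6 > 0.4, so result = 0.4
(Q /\ (Q -> P)) = min(0.6, 0.4) = 0.4
(((R /\ P) \/ (R -> R)) /\ (Q /\ (Q -> P))) = min(1, 0.4) = 0.4
((((Q -> Q) -> ((Q \/ (~R /\ ~P)) -> P)) -> R) -> (((R /\ P) \/ (R -> R)) /\ (Q /\ (Q -> P)))): 1 > 0.4, so result = 0.4
(R /\ P) = min(0.5, 0.4) = 0.4
(R -> R): 0.5 ≤ 0.5, so result = 1
((R /\ P) \/ (R -> R)) = max(0.4, 1) = 1
(Q -> P): 0.6 > 0.4, so result = 0.4
(Q /\ (Q -> P)) = min(0.6, 0.4) = 0.4
(((R /\ P) \/ (R -> R)) /\ (Q /\ (Q -> P))) = min(1, 0.4) = 0.4
(Q -> Q): 0.6 ≤ 0.6, so result = 1
~R: Gödel ¬ of 0.5 = 0 (operand ≠ 0)
~P: Gödel ¬ of 0.4 = 0 (operand ≠ 0)
(~R /\ ~P) = min(0, 0) = 0
(Q \/ (~R /\ ~P)) = max(0.6, 0) = 0.6
((Q \/ (~R /\ ~P)) -> P): 0.6 > 0.4, so result = 0.4
((Q -> Q) -> ((Q \/ (~R /\ ~P)) -> P)): 1 > 0.4, so result = 0.4
(((Q -> Q) -> ((Q \/ (~R /\ ~P)) -> P)) -> R): 0.4 ≤ 0.5, so result = 1
((((R /\ P) \/ (R -> R)) /\ (Q /\ (Q -> P))) -> (((Q -> Q) -> ((Q \/ (~R /\ ~P)) -> P)) -> R)): 0.4 ≤ 1, so result = 1
(((((Q -> Q) -> ((Q \/ (~R /\ ~P)) -> P)) -> R) -> (((R /\ P) \/ (R -> R)) /\ (Q /\ (Q -> P)))) \/ ((((R /\ P) \/ (R -> R)) /\ (Q /\ (Q -> P))) -> (((Q -> Q) -> ((Q \/ (~R /\ ~P)) -> P)) -> R))) = max(0.4, 1) = 1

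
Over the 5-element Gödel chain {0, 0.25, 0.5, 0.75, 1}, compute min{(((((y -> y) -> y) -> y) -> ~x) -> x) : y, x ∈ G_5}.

0.00

The minimum is attained at y = 0, x = 0:
  (y -> y): 0 ≤ 0, so result = 1
  ((y -> y) -> y): 1 > 0, so result = 0
  (((y -> y) -> y) -> y): 0 ≤ 0, so result = 1
  ~x: Gödel ¬ of 0 = 1 (operand is 0)
  ((((y -> y) -> y) -> y) -> ~x): 1 ≤ 1, so result = 1
  (((((y -> y) -> y) -> y) -> ~x) -> x): 1 > 0, so result = 0
Checking all 25 assignments confirms none give a value below 0.00.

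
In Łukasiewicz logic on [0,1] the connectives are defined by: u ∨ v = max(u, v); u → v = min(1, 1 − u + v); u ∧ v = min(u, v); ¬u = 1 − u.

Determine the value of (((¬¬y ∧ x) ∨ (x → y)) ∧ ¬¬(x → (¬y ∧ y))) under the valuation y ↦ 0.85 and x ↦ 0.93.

0.22

¬y: Łukasiewicz ¬ gives 1 − 0.85 = 0.15
¬¬y: Łukasiewicz ¬ gives 1 − 0.15 = 0.85
(¬¬y ∧ x) = min(0.85, 0.93) = 0.85
(x → y): min(1, 1 − 0.93 + 0.85) = 0.92
((¬¬y ∧ x) ∨ (x → y)) = max(0.85, 0.92) = 0.92
¬y: Łukasiewicz ¬ gives 1 − 0.85 = 0.15
(¬y ∧ y) = min(0.15, 0.85) = 0.15
(x → (¬y ∧ y)): min(1, 1 − 0.93 + 0.15) = 0.22
¬(x → (¬y ∧ y)): Łukasiewicz ¬ gives 1 − 0.22 = 0.78
¬¬(x → (¬y ∧ y)): Łukasiewicz ¬ gives 1 − 0.78 = 0.22
(((¬¬y ∧ x) ∨ (x → y)) ∧ ¬¬(x → (¬y ∧ y))) = min(0.92, 0.22) = 0.22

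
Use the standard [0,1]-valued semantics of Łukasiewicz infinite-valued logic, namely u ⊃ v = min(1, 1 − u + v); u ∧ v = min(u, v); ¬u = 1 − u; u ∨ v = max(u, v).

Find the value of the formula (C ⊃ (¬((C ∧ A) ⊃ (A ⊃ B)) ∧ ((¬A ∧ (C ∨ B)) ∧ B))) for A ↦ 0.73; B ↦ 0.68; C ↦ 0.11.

(C ∧ A) = min(0.11, 0.73) = 0.11
(A ⊃ B): min(1, 1 − 0.73 + 0.68) = 0.95
((C ∧ A) ⊃ (A ⊃ B)): min(1, 1 − 0.11 + 0.95) = 1
¬((C ∧ A) ⊃ (A ⊃ B)): Łukasiewicz ¬ gives 1 − 1 = 0
¬A: Łukasiewicz ¬ gives 1 − 0.73 = 0.27
(C ∨ B) = max(0.11, 0.68) = 0.68
(¬A ∧ (C ∨ B)) = min(0.27, 0.68) = 0.27
((¬A ∧ (C ∨ B)) ∧ B) = min(0.27, 0.68) = 0.27
(¬((C ∧ A) ⊃ (A ⊃ B)) ∧ ((¬A ∧ (C ∨ B)) ∧ B)) = min(0, 0.27) = 0
(C ⊃ (¬((C ∧ A) ⊃ (A ⊃ B)) ∧ ((¬A ∧ (C ∨ B)) ∧ B))): min(1, 1 − 0.11 + 0) = 0.89

0.89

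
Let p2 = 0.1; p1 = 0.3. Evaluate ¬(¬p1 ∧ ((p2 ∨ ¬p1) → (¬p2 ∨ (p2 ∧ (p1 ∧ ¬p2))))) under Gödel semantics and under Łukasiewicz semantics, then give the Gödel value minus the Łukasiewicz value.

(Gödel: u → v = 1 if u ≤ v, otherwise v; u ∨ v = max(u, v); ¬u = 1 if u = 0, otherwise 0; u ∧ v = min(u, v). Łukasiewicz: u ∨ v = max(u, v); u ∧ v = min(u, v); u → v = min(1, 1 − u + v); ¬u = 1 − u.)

0.70

Gödel evaluation:
  ¬p1: Gödel ¬ of 0.3 = 0 (operand ≠ 0)
  ¬p1: Gödel ¬ of 0.3 = 0 (operand ≠ 0)
  (p2 ∨ ¬p1) = max(0.1, 0) = 0.1
  ¬p2: Gödel ¬ of 0.1 = 0 (operand ≠ 0)
  ¬p2: Gödel ¬ of 0.1 = 0 (operand ≠ 0)
  (p1 ∧ ¬p2) = min(0.3, 0) = 0
  (p2 ∧ (p1 ∧ ¬p2)) = min(0.1, 0) = 0
  (¬p2 ∨ (p2 ∧ (p1 ∧ ¬p2))) = max(0, 0) = 0
  ((p2 ∨ ¬p1) → (¬p2 ∨ (p2 ∧ (p1 ∧ ¬p2)))): 0.1 > 0, so result = 0
  (¬p1 ∧ ((p2 ∨ ¬p1) → (¬p2 ∨ (p2 ∧ (p1 ∧ ¬p2))))) = min(0, 0) = 0
  ¬(¬p1 ∧ ((p2 ∨ ¬p1) → (¬p2 ∨ (p2 ∧ (p1 ∧ ¬p2))))): Gödel ¬ of 0 = 1 (operand is 0)
  Gödel value = 1
Łukasiewicz evaluation:
  ¬p1: Łukasiewicz ¬ gives 1 − 0.3 = 0.7
  ¬p1: Łukasiewicz ¬ gives 1 − 0.3 = 0.7
  (p2 ∨ ¬p1) = max(0.1, 0.7) = 0.7
  ¬p2: Łukasiewicz ¬ gives 1 − 0.1 = 0.9
  ¬p2: Łukasiewicz ¬ gives 1 − 0.1 = 0.9
  (p1 ∧ ¬p2) = min(0.3, 0.9) = 0.3
  (p2 ∧ (p1 ∧ ¬p2)) = min(0.1, 0.3) = 0.1
  (¬p2 ∨ (p2 ∧ (p1 ∧ ¬p2))) = max(0.9, 0.1) = 0.9
  ((p2 ∨ ¬p1) → (¬p2 ∨ (p2 ∧ (p1 ∧ ¬p2)))): min(1, 1 − 0.7 + 0.9) = 1
  (¬p1 ∧ ((p2 ∨ ¬p1) → (¬p2 ∨ (p2 ∧ (p1 ∧ ¬p2))))) = min(0.7, 1) = 0.7
  ¬(¬p1 ∧ ((p2 ∨ ¬p1) → (¬p2 ∨ (p2 ∧ (p1 ∧ ¬p2))))): Łukasiewicz ¬ gives 1 − 0.7 = 0.3
  Łukasiewicz value = 0.3
Difference: 1 − 0.3 = 0.70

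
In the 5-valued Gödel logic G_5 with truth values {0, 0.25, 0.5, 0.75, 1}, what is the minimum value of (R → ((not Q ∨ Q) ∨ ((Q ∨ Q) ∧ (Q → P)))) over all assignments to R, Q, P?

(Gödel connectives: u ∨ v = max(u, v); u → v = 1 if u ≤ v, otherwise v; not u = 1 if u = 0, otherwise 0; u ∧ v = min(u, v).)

The minimum is attained at R = 0.5, Q = 0.25, P = 0:
  not Q: Gödel ¬ of 0.25 = 0 (operand ≠ 0)
  (not Q ∨ Q) = max(0, 0.25) = 0.25
  (Q ∨ Q) = max(0.25, 0.25) = 0.25
  (Q → P): 0.25 > 0, so result = 0
  ((Q ∨ Q) ∧ (Q → P)) = min(0.25, 0) = 0
  ((not Q ∨ Q) ∨ ((Q ∨ Q) ∧ (Q → P))) = max(0.25, 0) = 0.25
  (R → ((not Q ∨ Q) ∨ ((Q ∨ Q) ∧ (Q → P)))): 0.5 > 0.25, so result = 0.25
Checking all 125 assignments confirms none give a value below 0.25.

0.25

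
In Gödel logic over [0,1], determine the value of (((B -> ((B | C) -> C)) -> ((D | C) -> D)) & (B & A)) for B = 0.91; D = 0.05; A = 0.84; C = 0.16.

0.05

(B | C) = max(0.91, 0.16) = 0.91
((B | C) -> C): 0.91 > 0.16, so result = 0.16
(B -> ((B | C) -> C)): 0.91 > 0.16, so result = 0.16
(D | C) = max(0.05, 0.16) = 0.16
((D | C) -> D): 0.16 > 0.05, so result = 0.05
((B -> ((B | C) -> C)) -> ((D | C) -> D)): 0.16 > 0.05, so result = 0.05
(B & A) = min(0.91, 0.84) = 0.84
(((B -> ((B | C) -> C)) -> ((D | C) -> D)) & (B & A)) = min(0.05, 0.84) = 0.05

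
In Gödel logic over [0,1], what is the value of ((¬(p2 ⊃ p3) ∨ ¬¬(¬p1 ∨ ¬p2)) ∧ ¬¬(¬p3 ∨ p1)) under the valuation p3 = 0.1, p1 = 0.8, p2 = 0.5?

0.00

(p2 ⊃ p3): 0.5 > 0.1, so result = 0.1
¬(p2 ⊃ p3): Gödel ¬ of 0.1 = 0 (operand ≠ 0)
¬p1: Gödel ¬ of 0.8 = 0 (operand ≠ 0)
¬p2: Gödel ¬ of 0.5 = 0 (operand ≠ 0)
(¬p1 ∨ ¬p2) = max(0, 0) = 0
¬(¬p1 ∨ ¬p2): Gödel ¬ of 0 = 1 (operand is 0)
¬¬(¬p1 ∨ ¬p2): Gödel ¬ of 1 = 0 (operand ≠ 0)
(¬(p2 ⊃ p3) ∨ ¬¬(¬p1 ∨ ¬p2)) = max(0, 0) = 0
¬p3: Gödel ¬ of 0.1 = 0 (operand ≠ 0)
(¬p3 ∨ p1) = max(0, 0.8) = 0.8
¬(¬p3 ∨ p1): Gödel ¬ of 0.8 = 0 (operand ≠ 0)
¬¬(¬p3 ∨ p1): Gödel ¬ of 0 = 1 (operand is 0)
((¬(p2 ⊃ p3) ∨ ¬¬(¬p1 ∨ ¬p2)) ∧ ¬¬(¬p3 ∨ p1)) = min(0, 1) = 0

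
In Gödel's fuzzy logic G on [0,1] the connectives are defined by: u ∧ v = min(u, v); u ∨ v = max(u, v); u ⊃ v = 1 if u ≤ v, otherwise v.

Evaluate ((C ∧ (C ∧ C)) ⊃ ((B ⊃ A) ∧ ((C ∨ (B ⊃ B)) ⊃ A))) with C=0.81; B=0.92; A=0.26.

0.26

(C ∧ C) = min(0.81, 0.81) = 0.81
(C ∧ (C ∧ C)) = min(0.81, 0.81) = 0.81
(B ⊃ A): 0.92 > 0.26, so result = 0.26
(B ⊃ B): 0.92 ≤ 0.92, so result = 1
(C ∨ (B ⊃ B)) = max(0.81, 1) = 1
((C ∨ (B ⊃ B)) ⊃ A): 1 > 0.26, so result = 0.26
((B ⊃ A) ∧ ((C ∨ (B ⊃ B)) ⊃ A)) = min(0.26, 0.26) = 0.26
((C ∧ (C ∧ C)) ⊃ ((B ⊃ A) ∧ ((C ∨ (B ⊃ B)) ⊃ A))): 0.81 > 0.26, so result = 0.26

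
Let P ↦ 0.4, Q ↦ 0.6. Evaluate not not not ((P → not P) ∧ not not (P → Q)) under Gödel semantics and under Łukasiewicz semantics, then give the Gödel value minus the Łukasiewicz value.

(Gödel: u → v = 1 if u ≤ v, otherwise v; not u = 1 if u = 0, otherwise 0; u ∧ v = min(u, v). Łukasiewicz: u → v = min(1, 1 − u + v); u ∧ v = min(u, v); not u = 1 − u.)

1.00

Gödel evaluation:
  not P: Gödel ¬ of 0.4 = 0 (operand ≠ 0)
  (P → not P): 0.4 > 0, so result = 0
  (P → Q): 0.4 ≤ 0.6, so result = 1
  not (P → Q): Gödel ¬ of 1 = 0 (operand ≠ 0)
  not not (P → Q): Gödel ¬ of 0 = 1 (operand is 0)
  ((P → not P) ∧ not not (P → Q)) = min(0, 1) = 0
  not ((P → not P) ∧ not not (P → Q)): Gödel ¬ of 0 = 1 (operand is 0)
  not not ((P → not P) ∧ not not (P → Q)): Gödel ¬ of 1 = 0 (operand ≠ 0)
  not not not ((P → not P) ∧ not not (P → Q)): Gödel ¬ of 0 = 1 (operand is 0)
  Gödel value = 1
Łukasiewicz evaluation:
  not P: Łukasiewicz ¬ gives 1 − 0.4 = 0.6
  (P → not P): min(1, 1 − 0.4 + 0.6) = 1
  (P → Q): min(1, 1 − 0.4 + 0.6) = 1
  not (P → Q): Łukasiewicz ¬ gives 1 − 1 = 0
  not not (P → Q): Łukasiewicz ¬ gives 1 − 0 = 1
  ((P → not P) ∧ not not (P → Q)) = min(1, 1) = 1
  not ((P → not P) ∧ not not (P → Q)): Łukasiewicz ¬ gives 1 − 1 = 0
  not not ((P → not P) ∧ not not (P → Q)): Łukasiewicz ¬ gives 1 − 0 = 1
  not not not ((P → not P) ∧ not not (P → Q)): Łukasiewicz ¬ gives 1 − 1 = 0
  Łukasiewicz value = 0
Difference: 1 − 0 = 1.00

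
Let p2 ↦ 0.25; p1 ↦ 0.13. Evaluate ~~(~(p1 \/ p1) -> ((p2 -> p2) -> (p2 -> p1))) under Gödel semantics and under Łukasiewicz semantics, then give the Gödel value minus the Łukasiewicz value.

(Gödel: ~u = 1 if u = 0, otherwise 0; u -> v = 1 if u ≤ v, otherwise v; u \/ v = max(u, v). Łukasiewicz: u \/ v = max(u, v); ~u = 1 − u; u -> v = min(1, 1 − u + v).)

0.00

Gödel evaluation:
  (p1 \/ p1) = max(0.13, 0.13) = 0.13
  ~(p1 \/ p1): Gödel ¬ of 0.13 = 0 (operand ≠ 0)
  (p2 -> p2): 0.25 ≤ 0.25, so result = 1
  (p2 -> p1): 0.25 > 0.13, so result = 0.13
  ((p2 -> p2) -> (p2 -> p1)): 1 > 0.13, so result = 0.13
  (~(p1 \/ p1) -> ((p2 -> p2) -> (p2 -> p1))): 0 ≤ 0.13, so result = 1
  ~(~(p1 \/ p1) -> ((p2 -> p2) -> (p2 -> p1))): Gödel ¬ of 1 = 0 (operand ≠ 0)
  ~~(~(p1 \/ p1) -> ((p2 -> p2) -> (p2 -> p1))): Gödel ¬ of 0 = 1 (operand is 0)
  Gödel value = 1
Łukasiewicz evaluation:
  (p1 \/ p1) = max(0.13, 0.13) = 0.13
  ~(p1 \/ p1): Łukasiewicz ¬ gives 1 − 0.13 = 0.87
  (p2 -> p2): min(1, 1 − 0.25 + 0.25) = 1
  (p2 -> p1): min(1, 1 − 0.25 + 0.13) = 0.88
  ((p2 -> p2) -> (p2 -> p1)): min(1, 1 − 1 + 0.88) = 0.88
  (~(p1 \/ p1) -> ((p2 -> p2) -> (p2 -> p1))): min(1, 1 − 0.87 + 0.88) = 1
  ~(~(p1 \/ p1) -> ((p2 -> p2) -> (p2 -> p1))): Łukasiewicz ¬ gives 1 − 1 = 0
  ~~(~(p1 \/ p1) -> ((p2 -> p2) -> (p2 -> p1))): Łukasiewicz ¬ gives 1 − 0 = 1
  Łukasiewicz value = 1
Difference: 1 − 1 = 0.00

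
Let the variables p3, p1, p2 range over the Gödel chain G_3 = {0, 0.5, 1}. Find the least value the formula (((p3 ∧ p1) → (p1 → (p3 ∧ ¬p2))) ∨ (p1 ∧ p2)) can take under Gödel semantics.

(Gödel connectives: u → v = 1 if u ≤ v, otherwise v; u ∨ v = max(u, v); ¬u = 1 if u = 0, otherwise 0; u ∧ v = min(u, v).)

0.50

The minimum is attained at p3 = 0.5, p1 = 0.5, p2 = 0.5:
  (p3 ∧ p1) = min(0.5, 0.5) = 0.5
  ¬p2: Gödel ¬ of 0.5 = 0 (operand ≠ 0)
  (p3 ∧ ¬p2) = min(0.5, 0) = 0
  (p1 → (p3 ∧ ¬p2)): 0.5 > 0, so result = 0
  ((p3 ∧ p1) → (p1 → (p3 ∧ ¬p2))): 0.5 > 0, so result = 0
  (p1 ∧ p2) = min(0.5, 0.5) = 0.5
  (((p3 ∧ p1) → (p1 → (p3 ∧ ¬p2))) ∨ (p1 ∧ p2)) = max(0, 0.5) = 0.5
Checking all 27 assignments confirms none give a value below 0.50.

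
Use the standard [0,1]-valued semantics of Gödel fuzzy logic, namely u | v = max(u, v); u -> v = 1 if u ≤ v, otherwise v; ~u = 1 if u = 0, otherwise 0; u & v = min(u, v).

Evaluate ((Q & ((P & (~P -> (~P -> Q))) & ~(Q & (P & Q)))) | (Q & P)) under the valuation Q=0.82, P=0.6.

~P: Gödel ¬ of 0.6 = 0 (operand ≠ 0)
~P: Gödel ¬ of 0.6 = 0 (operand ≠ 0)
(~P -> Q): 0 ≤ 0.82, so result = 1
(~P -> (~P -> Q)): 0 ≤ 1, so result = 1
(P & (~P -> (~P -> Q))) = min(0.6, 1) = 0.6
(P & Q) = min(0.6, 0.82) = 0.6
(Q & (P & Q)) = min(0.82, 0.6) = 0.6
~(Q & (P & Q)): Gödel ¬ of 0.6 = 0 (operand ≠ 0)
((P & (~P -> (~P -> Q))) & ~(Q & (P & Q))) = min(0.6, 0) = 0
(Q & ((P & (~P -> (~P -> Q))) & ~(Q & (P & Q)))) = min(0.82, 0) = 0
(Q & P) = min(0.82, 0.6) = 0.6
((Q & ((P & (~P -> (~P -> Q))) & ~(Q & (P & Q)))) | (Q & P)) = max(0, 0.6) = 0.6

0.60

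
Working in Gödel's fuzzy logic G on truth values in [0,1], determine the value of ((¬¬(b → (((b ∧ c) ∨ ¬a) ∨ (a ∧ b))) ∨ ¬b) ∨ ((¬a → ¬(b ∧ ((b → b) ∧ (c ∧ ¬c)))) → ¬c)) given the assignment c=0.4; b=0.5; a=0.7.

1.00

(b ∧ c) = min(0.5, 0.4) = 0.4
¬a: Gödel ¬ of 0.7 = 0 (operand ≠ 0)
((b ∧ c) ∨ ¬a) = max(0.4, 0) = 0.4
(a ∧ b) = min(0.7, 0.5) = 0.5
(((b ∧ c) ∨ ¬a) ∨ (a ∧ b)) = max(0.4, 0.5) = 0.5
(b → (((b ∧ c) ∨ ¬a) ∨ (a ∧ b))): 0.5 ≤ 0.5, so result = 1
¬(b → (((b ∧ c) ∨ ¬a) ∨ (a ∧ b))): Gödel ¬ of 1 = 0 (operand ≠ 0)
¬¬(b → (((b ∧ c) ∨ ¬a) ∨ (a ∧ b))): Gödel ¬ of 0 = 1 (operand is 0)
¬b: Gödel ¬ of 0.5 = 0 (operand ≠ 0)
(¬¬(b → (((b ∧ c) ∨ ¬a) ∨ (a ∧ b))) ∨ ¬b) = max(1, 0) = 1
¬a: Gödel ¬ of 0.7 = 0 (operand ≠ 0)
(b → b): 0.5 ≤ 0.5, so result = 1
¬c: Gödel ¬ of 0.4 = 0 (operand ≠ 0)
(c ∧ ¬c) = min(0.4, 0) = 0
((b → b) ∧ (c ∧ ¬c)) = min(1, 0) = 0
(b ∧ ((b → b) ∧ (c ∧ ¬c))) = min(0.5, 0) = 0
¬(b ∧ ((b → b) ∧ (c ∧ ¬c))): Gödel ¬ of 0 = 1 (operand is 0)
(¬a → ¬(b ∧ ((b → b) ∧ (c ∧ ¬c)))): 0 ≤ 1, so result = 1
¬c: Gödel ¬ of 0.4 = 0 (operand ≠ 0)
((¬a → ¬(b ∧ ((b → b) ∧ (c ∧ ¬c)))) → ¬c): 1 > 0, so result = 0
((¬¬(b → (((b ∧ c) ∨ ¬a) ∨ (a ∧ b))) ∨ ¬b) ∨ ((¬a → ¬(b ∧ ((b → b) ∧ (c ∧ ¬c)))) → ¬c)) = max(1, 0) = 1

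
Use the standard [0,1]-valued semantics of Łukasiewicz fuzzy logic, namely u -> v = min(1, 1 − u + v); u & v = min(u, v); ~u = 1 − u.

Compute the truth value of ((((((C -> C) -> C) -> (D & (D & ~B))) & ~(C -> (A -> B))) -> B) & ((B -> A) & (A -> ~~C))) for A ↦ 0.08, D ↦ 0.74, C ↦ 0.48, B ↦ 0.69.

(C -> C): min(1, 1 − 0.48 + 0.48) = 1
((C -> C) -> C): min(1, 1 − 1 + 0.48) = 0.48
~B: Łukasiewicz ¬ gives 1 − 0.69 = 0.31
(D & ~B) = min(0.74, 0.31) = 0.31
(D & (D & ~B)) = min(0.74, 0.31) = 0.31
(((C -> C) -> C) -> (D & (D & ~B))): min(1, 1 − 0.48 + 0.31) = 0.83
(A -> B): min(1, 1 − 0.08 + 0.69) = 1
(C -> (A -> B)): min(1, 1 − 0.48 + 1) = 1
~(C -> (A -> B)): Łukasiewicz ¬ gives 1 − 1 = 0
((((C -> C) -> C) -> (D & (D & ~B))) & ~(C -> (A -> B))) = min(0.83, 0) = 0
(((((C -> C) -> C) -> (D & (D & ~B))) & ~(C -> (A -> B))) -> B): min(1, 1 − 0 + 0.69) = 1
(B -> A): min(1, 1 − 0.69 + 0.08) = 0.39
~C: Łukasiewicz ¬ gives 1 − 0.48 = 0.52
~~C: Łukasiewicz ¬ gives 1 − 0.52 = 0.48
(A -> ~~C): min(1, 1 − 0.08 + 0.48) = 1
((B -> A) & (A -> ~~C)) = min(0.39, 1) = 0.39
((((((C -> C) -> C) -> (D & (D & ~B))) & ~(C -> (A -> B))) -> B) & ((B -> A) & (A -> ~~C))) = min(1, 0.39) = 0.39

0.39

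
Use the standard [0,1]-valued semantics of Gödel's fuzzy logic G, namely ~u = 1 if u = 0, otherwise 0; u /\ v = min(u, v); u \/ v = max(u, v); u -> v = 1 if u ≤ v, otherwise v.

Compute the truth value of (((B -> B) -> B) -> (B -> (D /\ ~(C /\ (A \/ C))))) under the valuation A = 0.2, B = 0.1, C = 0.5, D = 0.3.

0.00

(B -> B): 0.1 ≤ 0.1, so result = 1
((B -> B) -> B): 1 > 0.1, so result = 0.1
(A \/ C) = max(0.2, 0.5) = 0.5
(C /\ (A \/ C)) = min(0.5, 0.5) = 0.5
~(C /\ (A \/ C)): Gödel ¬ of 0.5 = 0 (operand ≠ 0)
(D /\ ~(C /\ (A \/ C))) = min(0.3, 0) = 0
(B -> (D /\ ~(C /\ (A \/ C)))): 0.1 > 0, so result = 0
(((B -> B) -> B) -> (B -> (D /\ ~(C /\ (A \/ C))))): 0.1 > 0, so result = 0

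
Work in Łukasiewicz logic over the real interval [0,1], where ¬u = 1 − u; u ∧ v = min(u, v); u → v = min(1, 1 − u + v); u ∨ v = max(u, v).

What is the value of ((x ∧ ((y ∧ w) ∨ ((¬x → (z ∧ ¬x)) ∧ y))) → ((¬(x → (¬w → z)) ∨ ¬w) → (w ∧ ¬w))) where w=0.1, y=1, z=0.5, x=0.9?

(y ∧ w) = min(1, 0.1) = 0.1
¬x: Łukasiewicz ¬ gives 1 − 0.9 = 0.1
¬x: Łukasiewicz ¬ gives 1 − 0.9 = 0.1
(z ∧ ¬x) = min(0.5, 0.1) = 0.1
(¬x → (z ∧ ¬x)): min(1, 1 − 0.1 + 0.1) = 1
((¬x → (z ∧ ¬x)) ∧ y) = min(1, 1) = 1
((y ∧ w) ∨ ((¬x → (z ∧ ¬x)) ∧ y)) = max(0.1, 1) = 1
(x ∧ ((y ∧ w) ∨ ((¬x → (z ∧ ¬x)) ∧ y))) = min(0.9, 1) = 0.9
¬w: Łukasiewicz ¬ gives 1 − 0.1 = 0.9
(¬w → z): min(1, 1 − 0.9 + 0.5) = 0.6
(x → (¬w → z)): min(1, 1 − 0.9 + 0.6) = 0.7
¬(x → (¬w → z)): Łukasiewicz ¬ gives 1 − 0.7 = 0.3
¬w: Łukasiewicz ¬ gives 1 − 0.1 = 0.9
(¬(x → (¬w → z)) ∨ ¬w) = max(0.3, 0.9) = 0.9
¬w: Łukasiewicz ¬ gives 1 − 0.1 = 0.9
(w ∧ ¬w) = min(0.1, 0.9) = 0.1
((¬(x → (¬w → z)) ∨ ¬w) → (w ∧ ¬w)): min(1, 1 − 0.9 + 0.1) = 0.2
((x ∧ ((y ∧ w) ∨ ((¬x → (z ∧ ¬x)) ∧ y))) → ((¬(x → (¬w → z)) ∨ ¬w) → (w ∧ ¬w))): min(1, 1 − 0.9 + 0.2) = 0.3

0.30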